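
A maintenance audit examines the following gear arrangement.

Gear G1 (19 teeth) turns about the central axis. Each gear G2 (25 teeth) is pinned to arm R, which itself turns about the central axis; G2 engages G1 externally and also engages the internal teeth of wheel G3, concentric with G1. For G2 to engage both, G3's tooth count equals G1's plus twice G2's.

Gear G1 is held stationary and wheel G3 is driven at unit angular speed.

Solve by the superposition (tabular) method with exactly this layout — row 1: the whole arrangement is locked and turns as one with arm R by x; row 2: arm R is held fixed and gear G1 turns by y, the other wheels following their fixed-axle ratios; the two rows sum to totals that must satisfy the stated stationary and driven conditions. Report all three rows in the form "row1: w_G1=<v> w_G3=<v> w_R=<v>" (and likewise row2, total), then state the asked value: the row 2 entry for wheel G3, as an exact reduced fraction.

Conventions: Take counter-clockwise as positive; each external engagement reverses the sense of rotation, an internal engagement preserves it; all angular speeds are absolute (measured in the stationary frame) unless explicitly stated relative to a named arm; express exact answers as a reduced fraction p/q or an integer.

row1: w_G1=69/88 w_G3=69/88 w_R=69/88
row2: w_G1=-69/88 w_G3=19/88 w_R=0
total: w_G1=0 w_G3=1 w_R=69/88
asked value: 19/88

class = planetary set [G3 = 19+2·25 = 69; Willis about the carrier]
row 1 — lock + rotate with arm: ω_sun = ω_ring = ω_arm = x
superposition row 2 [arm held]: sun y, ring −(19/69)·y, arm 0
boundary: total ω_sun = x + y = 0 and total ω_ring = x − (19/69)·y = 1  ⇒  y = -69/88, x = 69/88
row 2 ring = −(19/69)·(-69/88) = 19/88
totals (row 1 + row 2): sun 69/88 + (-69/88) = 0, ring 69/88 + 19/88 = 1, arm 69/88 + 0 = 69/88
asked cell (row2, ring) = 19/88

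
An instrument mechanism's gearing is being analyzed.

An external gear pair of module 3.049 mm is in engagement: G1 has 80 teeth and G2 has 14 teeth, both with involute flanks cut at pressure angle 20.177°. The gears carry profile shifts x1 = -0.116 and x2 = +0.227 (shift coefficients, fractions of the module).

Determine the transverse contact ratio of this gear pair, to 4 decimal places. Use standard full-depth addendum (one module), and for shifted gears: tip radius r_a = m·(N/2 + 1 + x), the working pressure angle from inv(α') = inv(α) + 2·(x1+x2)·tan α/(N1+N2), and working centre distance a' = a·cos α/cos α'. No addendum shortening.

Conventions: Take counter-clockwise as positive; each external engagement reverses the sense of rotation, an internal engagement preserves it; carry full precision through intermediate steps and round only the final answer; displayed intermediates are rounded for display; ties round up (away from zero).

1.5618

single-mesh involute tooth geometry (80T engaging 14T at module 3.049)
base radii: r_b1 = 114.475505, r_b2 = 20.033213
tip radii: r_a1 = 124.655316, r_a2 = 25.084123
inv(α') = inv(20.177°) + 2·(-0.116+0.227)·tan α/(80+14) = 0.01618544  ⇒  α' = 20.53815°
a' = a·cos α / cos α' = 143.3030·cos 20.177°/cos 20.53815° = 143.638553
action lengths: √(r_a1²−r_b1²) = 49.338693, √(r_a2²−r_b2²) = 15.095814
base pitch p_b = π·m·cos α = 8.990885
CR = (49.338693 + 15.095814 − 143.638553·sin 20.53815°)/8.990885 = 1.561766
contact ratio ≈ 1.5618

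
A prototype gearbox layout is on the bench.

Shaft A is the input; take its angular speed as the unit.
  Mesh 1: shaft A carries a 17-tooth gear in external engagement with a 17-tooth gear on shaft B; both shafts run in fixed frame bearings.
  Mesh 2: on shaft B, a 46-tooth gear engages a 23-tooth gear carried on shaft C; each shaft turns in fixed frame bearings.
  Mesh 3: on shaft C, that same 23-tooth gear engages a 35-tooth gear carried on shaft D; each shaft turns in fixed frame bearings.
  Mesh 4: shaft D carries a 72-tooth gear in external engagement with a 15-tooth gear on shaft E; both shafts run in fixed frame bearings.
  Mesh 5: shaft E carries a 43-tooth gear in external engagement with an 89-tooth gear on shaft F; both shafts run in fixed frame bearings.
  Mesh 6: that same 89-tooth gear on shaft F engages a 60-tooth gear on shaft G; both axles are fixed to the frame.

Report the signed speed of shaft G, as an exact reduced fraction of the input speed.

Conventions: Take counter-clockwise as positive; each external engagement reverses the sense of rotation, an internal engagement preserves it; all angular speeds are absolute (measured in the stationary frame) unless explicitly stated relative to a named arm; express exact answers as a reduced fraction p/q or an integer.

6-mesh fixed-axis compound train (all bearings frame-fixed)
mesh 1 [17T→17T]: |ω|/ω_in = 1×17/17 = 1, sense flips to −
mesh 2 [46T→23T]: |ω|/ω_in = 1×46/23 = 2, sense flips to +
mesh 3 [23T→35T]: |ω|/ω_in = 2×23/35 = 46/35, sense flips to −
mesh 4 [72T→15T]: |ω|/ω_in = (46/35)×72/15 = 1104/175, sense flips to +
mesh 5 [43T→89T]: |ω|/ω_in = (1104/175)×43/89 = 47472/15575, sense flips to −
mesh 6 [89T→60T]: |ω|/ω_in = (47472/15575)×89/60 = 3956/875, sense flips to +
signed output speed (× input speed) = 3956/875

3956/875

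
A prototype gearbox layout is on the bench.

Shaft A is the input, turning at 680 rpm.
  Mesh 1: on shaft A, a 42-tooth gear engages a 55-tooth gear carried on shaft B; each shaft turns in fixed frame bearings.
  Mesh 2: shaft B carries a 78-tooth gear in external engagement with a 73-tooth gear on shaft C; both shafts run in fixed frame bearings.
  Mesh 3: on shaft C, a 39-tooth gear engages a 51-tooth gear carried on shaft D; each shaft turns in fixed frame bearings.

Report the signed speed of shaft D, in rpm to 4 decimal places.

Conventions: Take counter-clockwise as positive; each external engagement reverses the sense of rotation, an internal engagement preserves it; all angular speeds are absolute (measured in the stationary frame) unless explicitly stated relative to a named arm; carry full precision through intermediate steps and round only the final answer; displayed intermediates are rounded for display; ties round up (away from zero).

class = fixed-axis compound train [3 meshes; 3 ratios multiply, 3 sense flips]
mesh 1 [42T→55T]: ω = 680.0000×42/55 = 519.2727 rpm, sense flips to −
mesh 2 [78T→73T]: ω = 519.2727×78/73 = 554.8394 rpm, sense flips to +
mesh 3 [39T→51T]: ω = 554.8394×39/51 = 424.2889 rpm, sense flips to −
signed output speed = -424.2889 rpm

-424.2889 rpm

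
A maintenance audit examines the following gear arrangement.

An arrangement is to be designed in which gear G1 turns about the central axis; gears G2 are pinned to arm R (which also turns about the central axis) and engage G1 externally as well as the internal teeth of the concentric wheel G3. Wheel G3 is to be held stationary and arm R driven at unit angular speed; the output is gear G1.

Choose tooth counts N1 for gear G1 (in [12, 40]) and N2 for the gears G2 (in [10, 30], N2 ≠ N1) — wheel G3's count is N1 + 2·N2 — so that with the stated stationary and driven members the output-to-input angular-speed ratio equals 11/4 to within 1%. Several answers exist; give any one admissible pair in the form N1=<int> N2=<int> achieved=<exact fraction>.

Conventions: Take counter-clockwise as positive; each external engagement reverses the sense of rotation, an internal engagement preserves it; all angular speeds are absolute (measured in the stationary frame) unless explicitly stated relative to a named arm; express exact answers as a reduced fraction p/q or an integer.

class = planetary set [ratio 11/4 wanted; Willis about the carrier]
Willis with ω_ring = 0: ω_sun/ω_arm = (N1+N3)/N1; set equal to 11/4  ⇒  N3/N1 = 11/4 − 1 = 7/4
N3 = N1 + 2·N2  ⇒  N2/N1 = (N3/N1 − 1)/2 = (7/4 − 1)/2 = 3/8
smallest multiple with N1 ≥ 12 and N2 ≥ 10: k = 4  ⇒  N1 = 4·8 = 32, N2 = 4·3 = 12 (N1 ≤ 40, N2 ≤ 30, N2 ≠ N1 ✓), N3 = 32 + 2·12 = 56
check: (N1+N3)/N1 with N1 = 32, N3 = 56 gives 11/4; |achieved − target| = 0 ≤ 11/400 ✓

N1=32 N2=12 achieved=11/4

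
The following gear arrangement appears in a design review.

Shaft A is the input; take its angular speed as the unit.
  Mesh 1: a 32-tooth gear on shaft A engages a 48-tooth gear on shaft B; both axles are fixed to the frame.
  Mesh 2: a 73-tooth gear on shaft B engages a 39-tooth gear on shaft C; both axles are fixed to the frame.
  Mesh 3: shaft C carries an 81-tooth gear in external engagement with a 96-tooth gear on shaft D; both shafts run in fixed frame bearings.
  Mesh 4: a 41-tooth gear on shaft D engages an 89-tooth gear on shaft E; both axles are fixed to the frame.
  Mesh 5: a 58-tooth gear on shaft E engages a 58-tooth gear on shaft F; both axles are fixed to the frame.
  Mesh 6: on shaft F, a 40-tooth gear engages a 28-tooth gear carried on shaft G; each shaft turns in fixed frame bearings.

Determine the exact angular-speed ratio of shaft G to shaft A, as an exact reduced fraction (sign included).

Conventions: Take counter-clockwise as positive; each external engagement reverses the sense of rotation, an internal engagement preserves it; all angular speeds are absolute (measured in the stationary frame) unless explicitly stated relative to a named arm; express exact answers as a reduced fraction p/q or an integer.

44895/64792

class = fixed-axis compound train [6 meshes; 6 ratios multiply, 6 sense flips]
mesh 1 [32T→48T]: running ratio 2/3, sense −
mesh 2 [73T→39T]: running ratio 146/117, sense +
mesh 3 [81T→96T]: running ratio 219/208, sense −
mesh 4 [41T→89T]: running ratio 8979/18512, sense +
mesh 5 [58T→58T]: running ratio 8979/18512, sense −
mesh 6 [40T→28T]: running ratio 44895/64792, sense +
ω_out/ω_in = 44895/64792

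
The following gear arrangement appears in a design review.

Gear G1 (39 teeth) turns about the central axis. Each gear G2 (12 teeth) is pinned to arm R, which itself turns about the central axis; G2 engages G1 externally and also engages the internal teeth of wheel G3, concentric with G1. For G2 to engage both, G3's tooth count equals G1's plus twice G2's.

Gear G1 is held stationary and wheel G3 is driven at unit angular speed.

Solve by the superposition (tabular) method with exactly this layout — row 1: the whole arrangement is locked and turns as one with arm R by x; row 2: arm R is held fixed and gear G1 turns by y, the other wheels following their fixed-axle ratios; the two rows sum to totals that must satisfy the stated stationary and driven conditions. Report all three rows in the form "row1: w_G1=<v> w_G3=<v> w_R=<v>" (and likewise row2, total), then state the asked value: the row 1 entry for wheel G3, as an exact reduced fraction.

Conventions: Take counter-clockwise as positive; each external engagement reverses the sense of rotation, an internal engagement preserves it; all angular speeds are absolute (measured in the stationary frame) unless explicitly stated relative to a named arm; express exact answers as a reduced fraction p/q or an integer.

planetary set (39T centre, 12T on arm, 63T internal) — Willis relation
row 1 — lock + rotate with arm: ω_sun = ω_ring = ω_arm = x
superposition row 2 [arm held]: sun y, ring −(39/63)·y, arm 0
boundary: total ω_sun = x + y = 0 and total ω_ring = x − (39/63)·y = 1  ⇒  y = -21/34, x = 21/34
row 2 ring = −(39/63)·(-21/34) = 13/34
totals (row 1 + row 2): sun 21/34 + (-21/34) = 0, ring 21/34 + 13/34 = 1, arm 21/34 + 0 = 21/34
asked cell (row1, ring) = 21/34

row1: w_G1=21/34 w_G3=21/34 w_R=21/34
row2: w_G1=-21/34 w_G3=13/34 w_R=0
total: w_G1=0 w_G3=1 w_R=21/34
asked value: 21/34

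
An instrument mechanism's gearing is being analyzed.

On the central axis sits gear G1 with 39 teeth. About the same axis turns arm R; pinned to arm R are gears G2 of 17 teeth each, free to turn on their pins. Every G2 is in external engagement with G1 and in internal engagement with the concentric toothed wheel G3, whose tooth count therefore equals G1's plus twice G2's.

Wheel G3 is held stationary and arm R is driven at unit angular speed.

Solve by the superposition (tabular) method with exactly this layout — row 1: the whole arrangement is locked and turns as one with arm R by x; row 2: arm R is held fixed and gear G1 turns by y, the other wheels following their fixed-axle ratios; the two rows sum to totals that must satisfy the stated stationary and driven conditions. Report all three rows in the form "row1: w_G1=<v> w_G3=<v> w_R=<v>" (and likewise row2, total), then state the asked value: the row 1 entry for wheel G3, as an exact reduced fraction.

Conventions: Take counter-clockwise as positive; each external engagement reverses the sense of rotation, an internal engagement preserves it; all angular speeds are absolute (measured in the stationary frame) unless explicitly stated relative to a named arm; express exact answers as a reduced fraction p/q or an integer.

row1: w_G1=1 w_G3=1 w_R=1
row2: w_G1=73/39 w_G3=-1 w_R=0
total: w_G1=112/39 w_G3=0 w_R=1
asked value: 1

planetary set (39T centre, 17T on arm, 73T internal) — Willis relation
row 1: whole set turns with the arm by x
row 2 — arm fixed, fixed-axis ratios: sun y, ring −(39/73)·y, arm 0
boundary: total ω_ring = x − (39/73)·y = 0 and total ω_arm = x = 1  ⇒  y = 73/39, x = 1
row 2 ring = −(39/73)·73/39 = -1
totals (row 1 + row 2): sun 1 + 73/39 = 112/39, ring 1 + (-1) = 0, arm 1 + 0 = 1
asked cell (row1, ring) = 1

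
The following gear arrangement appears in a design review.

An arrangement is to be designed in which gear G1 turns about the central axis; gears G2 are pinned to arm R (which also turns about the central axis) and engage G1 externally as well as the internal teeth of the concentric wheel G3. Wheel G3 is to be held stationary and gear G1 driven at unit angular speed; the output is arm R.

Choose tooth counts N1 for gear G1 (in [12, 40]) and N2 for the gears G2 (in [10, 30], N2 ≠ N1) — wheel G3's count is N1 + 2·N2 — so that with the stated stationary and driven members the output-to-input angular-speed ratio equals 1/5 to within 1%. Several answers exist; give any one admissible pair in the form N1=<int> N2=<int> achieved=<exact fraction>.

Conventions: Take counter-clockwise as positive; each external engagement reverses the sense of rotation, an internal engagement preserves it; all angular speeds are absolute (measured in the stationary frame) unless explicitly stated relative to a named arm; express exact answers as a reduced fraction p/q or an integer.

N1=12 N2=18 achieved=1/5

class = planetary set [ratio 1/5 wanted; Willis about the carrier]
Willis with ω_ring = 0: ω_arm/ω_sun = N1/(N1+N3); set equal to 1/5  ⇒  N3/N1 = 1/(1/5) − 1 = 4
N3 = N1 + 2·N2  ⇒  N2/N1 = (N3/N1 − 1)/2 = (4 − 1)/2 = 3/2
smallest multiple with N1 ≥ 12 and N2 ≥ 10: k = 6  ⇒  N1 = 6·2 = 12, N2 = 6·3 = 18 (N1 ≤ 40, N2 ≤ 30, N2 ≠ N1 ✓), N3 = 12 + 2·18 = 48
check: N1/(N1+N3) with N1 = 12, N3 = 48 gives 1/5; |achieved − target| = 0 ≤ 1/500 ✓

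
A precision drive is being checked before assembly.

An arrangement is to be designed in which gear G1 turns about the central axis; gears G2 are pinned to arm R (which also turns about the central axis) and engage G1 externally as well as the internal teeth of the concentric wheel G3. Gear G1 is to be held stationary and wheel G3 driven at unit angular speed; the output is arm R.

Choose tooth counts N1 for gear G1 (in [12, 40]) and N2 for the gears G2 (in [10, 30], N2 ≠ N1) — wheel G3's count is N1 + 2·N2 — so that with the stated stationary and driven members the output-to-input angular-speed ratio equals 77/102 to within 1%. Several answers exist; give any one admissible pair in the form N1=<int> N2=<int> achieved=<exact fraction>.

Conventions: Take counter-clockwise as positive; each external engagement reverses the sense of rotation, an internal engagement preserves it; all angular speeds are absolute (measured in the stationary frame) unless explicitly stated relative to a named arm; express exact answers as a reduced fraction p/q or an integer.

class = planetary set [ratio 77/102 wanted; Willis about the carrier]
Willis with ω_sun = 0: ω_arm/ω_ring = N3/(N1+N3); set equal to 77/102  ⇒  N3/N1 = (77/102)/(1 − 77/102) = 77/25
N3 = N1 + 2·N2  ⇒  N2/N1 = (N3/N1 − 1)/2 = (77/25 − 1)/2 = 26/25
smallest multiple with N1 ≥ 12 and N2 ≥ 10: k = 1  ⇒  N1 = 1·25 = 25, N2 = 1·26 = 26 (N1 ≤ 40, N2 ≤ 30, N2 ≠ N1 ✓), N3 = 25 + 2·26 = 77
check: N3/(N1+N3) with N1 = 25, N3 = 77 gives 77/102; |achieved − target| = 0 ≤ 77/10200 ✓

N1=25 N2=26 achieved=77/102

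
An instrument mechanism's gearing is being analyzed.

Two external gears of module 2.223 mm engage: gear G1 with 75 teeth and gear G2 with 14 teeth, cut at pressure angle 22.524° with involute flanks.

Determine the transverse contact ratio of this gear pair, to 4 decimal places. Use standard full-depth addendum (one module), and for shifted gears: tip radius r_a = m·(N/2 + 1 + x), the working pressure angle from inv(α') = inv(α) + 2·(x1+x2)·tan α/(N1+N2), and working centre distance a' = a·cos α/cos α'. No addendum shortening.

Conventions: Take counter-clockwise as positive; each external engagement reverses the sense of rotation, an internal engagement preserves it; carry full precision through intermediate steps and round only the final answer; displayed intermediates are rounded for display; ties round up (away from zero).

1.5395

class = single-mesh tooth geometry [involute pair 75T × 14T, m = 2.223]
base radii: r_b1 = 77.003538, r_b2 = 14.373994
tip radii: r_a1 = 85.585500, r_a2 = 17.784000
no profile shift: α' = α, a' = a
action lengths: √(r_a1²−r_b1²) = 37.354156, √(r_a2²−r_b2²) = 10.471817
base pitch p_b = π·m·cos α = 6.451033
CR = (37.354156 + 10.471817 − 98.923500·sin 22.52400°)/6.451033 = 1.539491
contact ratio ≈ 1.5395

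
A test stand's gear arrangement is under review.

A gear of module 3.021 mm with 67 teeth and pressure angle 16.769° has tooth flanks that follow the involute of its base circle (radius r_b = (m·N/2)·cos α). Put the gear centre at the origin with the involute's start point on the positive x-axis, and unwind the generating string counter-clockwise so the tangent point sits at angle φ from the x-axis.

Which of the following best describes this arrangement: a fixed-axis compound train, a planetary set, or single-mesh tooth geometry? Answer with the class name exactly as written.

single-mesh tooth geometry

single-mesh involute tooth geometry (67T wheel at module 3.021)
classification: single-mesh tooth geometry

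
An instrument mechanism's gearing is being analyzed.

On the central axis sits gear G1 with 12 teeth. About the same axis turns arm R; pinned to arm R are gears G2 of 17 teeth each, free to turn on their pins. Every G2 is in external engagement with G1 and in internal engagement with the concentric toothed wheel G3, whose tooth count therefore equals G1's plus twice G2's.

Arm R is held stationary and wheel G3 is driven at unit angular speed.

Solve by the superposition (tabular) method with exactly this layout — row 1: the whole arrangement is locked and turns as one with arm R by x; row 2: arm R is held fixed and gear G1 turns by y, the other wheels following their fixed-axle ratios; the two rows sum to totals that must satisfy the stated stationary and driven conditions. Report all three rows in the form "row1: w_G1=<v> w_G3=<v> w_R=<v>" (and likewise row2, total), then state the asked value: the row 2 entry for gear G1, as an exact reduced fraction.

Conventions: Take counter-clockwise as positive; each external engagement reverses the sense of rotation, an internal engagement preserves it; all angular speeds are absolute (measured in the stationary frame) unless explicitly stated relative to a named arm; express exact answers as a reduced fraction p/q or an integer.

row1: w_G1=0 w_G3=0 w_R=0
row2: w_G1=-23/6 w_G3=1 w_R=0
total: w_G1=-23/6 w_G3=1 w_R=0
asked value: -23/6

planetary set (12T centre, 17T on arm, 46T internal) — Willis relation
row 1 (train locked, turned with arm): all members turn x
row 2 — arm fixed, fixed-axis ratios: sun y, ring −(12/46)·y, arm 0
boundary: total ω_arm = x = 0 and total ω_ring = x − (12/46)·y = 1  ⇒  y = -23/6, x = 0
row 2 ring = −(12/46)·(-23/6) = 1
totals (row 1 + row 2): sun 0 + (-23/6) = -23/6, ring 0 + 1 = 1, arm 0 + 0 = 0
asked cell (row2, sun) = -23/6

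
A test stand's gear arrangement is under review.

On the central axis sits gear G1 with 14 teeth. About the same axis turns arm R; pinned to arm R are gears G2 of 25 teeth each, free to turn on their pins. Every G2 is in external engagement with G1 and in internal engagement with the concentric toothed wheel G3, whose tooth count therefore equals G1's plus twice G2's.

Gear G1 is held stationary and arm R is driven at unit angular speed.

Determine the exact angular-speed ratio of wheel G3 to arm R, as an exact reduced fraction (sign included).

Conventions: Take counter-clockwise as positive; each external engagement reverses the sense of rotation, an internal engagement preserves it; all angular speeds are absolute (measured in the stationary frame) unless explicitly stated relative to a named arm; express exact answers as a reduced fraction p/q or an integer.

class = planetary set [G3 = 14+2·25 = 64; Willis about the carrier]
ring teeth: 14 + 2·25 = 64
14(ω_sun−ω_arm) = −64(ω_ring−ω_arm),  ω_sun = 0, ω_arm = 1
ω_ring = 1 − (14/64)(0−1) = 39/32
ω_out/ω_in = 39/32

39/32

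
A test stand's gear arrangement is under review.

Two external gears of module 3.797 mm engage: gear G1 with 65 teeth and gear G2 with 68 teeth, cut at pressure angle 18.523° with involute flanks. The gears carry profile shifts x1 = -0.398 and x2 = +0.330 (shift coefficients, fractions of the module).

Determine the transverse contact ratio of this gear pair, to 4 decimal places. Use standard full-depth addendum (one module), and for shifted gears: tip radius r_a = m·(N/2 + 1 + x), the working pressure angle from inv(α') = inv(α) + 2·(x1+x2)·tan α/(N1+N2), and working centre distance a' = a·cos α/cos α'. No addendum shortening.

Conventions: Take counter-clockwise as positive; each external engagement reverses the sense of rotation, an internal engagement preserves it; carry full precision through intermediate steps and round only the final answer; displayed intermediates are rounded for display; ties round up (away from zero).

1.8898

topology: single-mesh involute geometry — m = 3.797, 65T/68T pair
base radii: r_b1 = 117.009782, r_b2 = 122.410234
tip radii: r_a1 = 125.688294, r_a2 = 134.148010
inv(α') = inv(18.523°) + 2·(-0.398+0.330)·tan α/(65+68) = 0.01141181  ⇒  α' = 18.34633°
a' = a·cos α / cos α' = 252.5005·cos 18.523°/cos 18.34633° = 252.241112
action lengths: √(r_a1²−r_b1²) = 45.893988, √(r_a2²−r_b2²) = 54.876437
base pitch p_b = π·m·cos α = 11.310679
CR = (45.893988 + 54.876437 − 252.241112·sin 18.34633°)/11.310679 = 1.889806
contact ratio ≈ 1.8898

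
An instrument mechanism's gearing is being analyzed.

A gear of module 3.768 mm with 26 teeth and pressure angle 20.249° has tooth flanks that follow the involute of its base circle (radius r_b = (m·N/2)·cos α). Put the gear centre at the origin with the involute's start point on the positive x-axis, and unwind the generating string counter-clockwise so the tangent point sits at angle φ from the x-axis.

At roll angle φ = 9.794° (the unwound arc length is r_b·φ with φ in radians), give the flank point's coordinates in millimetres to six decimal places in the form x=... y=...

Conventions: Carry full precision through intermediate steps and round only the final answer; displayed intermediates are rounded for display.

x=46.623182 y=0.076290

single-mesh involute tooth geometry (26T wheel at module 3.768)
pitch radius r_p = m·N/2 = 3.768·26/2 = 48.984000
base radius r_b = r_p·cos α = 48.984000·cos 20.249° = 45.956660
roll angle φ = 9.794° = 0.17093755 rad
x = r_b·(cos φ + φ·sin φ) = 46.623182
y = r_b·(sin φ − φ·cos φ) = 0.076290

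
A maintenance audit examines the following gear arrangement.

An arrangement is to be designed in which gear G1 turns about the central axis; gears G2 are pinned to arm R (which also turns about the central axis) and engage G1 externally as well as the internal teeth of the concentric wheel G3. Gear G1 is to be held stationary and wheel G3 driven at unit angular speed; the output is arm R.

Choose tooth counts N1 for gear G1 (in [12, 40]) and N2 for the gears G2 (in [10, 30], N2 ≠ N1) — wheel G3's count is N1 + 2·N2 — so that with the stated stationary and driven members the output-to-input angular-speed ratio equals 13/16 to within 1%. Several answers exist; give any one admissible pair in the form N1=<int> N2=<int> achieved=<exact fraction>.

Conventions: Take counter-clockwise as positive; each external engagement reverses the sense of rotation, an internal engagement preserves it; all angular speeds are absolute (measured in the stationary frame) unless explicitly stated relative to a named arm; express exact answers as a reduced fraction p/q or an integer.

planetary set to be sized for 13/16 (Willis relation)
Willis with ω_sun = 0: ω_arm/ω_ring = N3/(N1+N3); set equal to 13/16  ⇒  N3/N1 = (13/16)/(1 − 13/16) = 13/3
N3 = N1 + 2·N2  ⇒  N2/N1 = (N3/N1 − 1)/2 = (13/3 − 1)/2 = 5/3
smallest multiple with N1 ≥ 12 and N2 ≥ 10: k = 4  ⇒  N1 = 4·3 = 12, N2 = 4·5 = 20 (N1 ≤ 40, N2 ≤ 30, N2 ≠ N1 ✓), N3 = 12 + 2·20 = 52
check: N3/(N1+N3) with N1 = 12, N3 = 52 gives 13/16; |achieved − target| = 0 ≤ 13/1600 ✓

N1=12 N2=20 achieved=13/16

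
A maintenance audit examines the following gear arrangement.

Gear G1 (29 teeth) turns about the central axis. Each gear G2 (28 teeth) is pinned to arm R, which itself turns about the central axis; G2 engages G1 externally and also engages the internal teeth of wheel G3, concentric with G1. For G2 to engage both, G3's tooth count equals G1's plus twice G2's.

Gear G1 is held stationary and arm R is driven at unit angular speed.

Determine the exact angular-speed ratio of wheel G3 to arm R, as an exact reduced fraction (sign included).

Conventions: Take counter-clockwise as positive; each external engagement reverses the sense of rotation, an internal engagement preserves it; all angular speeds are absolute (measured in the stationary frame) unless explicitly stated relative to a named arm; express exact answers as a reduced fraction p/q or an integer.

planetary set (29T centre, 28T on arm, 85T internal) — Willis relation
ring teeth: 29 + 2·28 = 85
29(ω_sun−ω_arm) = −85(ω_ring−ω_arm),  ω_sun = 0, ω_arm = 1
ω_ring = 1 − (29/85)(0−1) = 114/85
ω_out/ω_in = 114/85

114/85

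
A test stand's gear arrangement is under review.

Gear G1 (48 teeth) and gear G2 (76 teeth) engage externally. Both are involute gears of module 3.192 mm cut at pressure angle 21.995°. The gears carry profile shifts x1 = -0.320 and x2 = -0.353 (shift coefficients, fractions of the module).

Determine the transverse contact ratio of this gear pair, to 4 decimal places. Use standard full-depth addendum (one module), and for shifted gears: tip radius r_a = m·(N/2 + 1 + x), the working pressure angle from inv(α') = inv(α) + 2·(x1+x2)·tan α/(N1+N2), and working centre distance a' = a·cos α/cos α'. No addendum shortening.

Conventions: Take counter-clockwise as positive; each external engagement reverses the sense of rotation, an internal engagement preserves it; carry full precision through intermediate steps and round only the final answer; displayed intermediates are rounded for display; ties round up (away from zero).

class = single-mesh tooth geometry [involute pair 48T × 76T, m = 3.192]
base radii: r_b1 = 71.032205, r_b2 = 112.467658
tip radii: r_a1 = 78.778560, r_a2 = 123.361224
inv(α') = inv(21.995°) + 2·(-0.320-0.353)·tan α/(48+76) = 0.01565501  ⇒  α' = 20.31908°
a' = a·cos α / cos α' = 197.9040·cos 21.995°/cos 20.31908° = 195.676134
action lengths: √(r_a1²−r_b1²) = 34.065927, √(r_a2²−r_b2²) = 50.685477
base pitch p_b = π·m·cos α = 9.298094
CR = (34.065927 + 50.685477 − 195.676134·sin 20.31908°)/9.298094 = 1.807173
contact ratio ≈ 1.8072

1.8072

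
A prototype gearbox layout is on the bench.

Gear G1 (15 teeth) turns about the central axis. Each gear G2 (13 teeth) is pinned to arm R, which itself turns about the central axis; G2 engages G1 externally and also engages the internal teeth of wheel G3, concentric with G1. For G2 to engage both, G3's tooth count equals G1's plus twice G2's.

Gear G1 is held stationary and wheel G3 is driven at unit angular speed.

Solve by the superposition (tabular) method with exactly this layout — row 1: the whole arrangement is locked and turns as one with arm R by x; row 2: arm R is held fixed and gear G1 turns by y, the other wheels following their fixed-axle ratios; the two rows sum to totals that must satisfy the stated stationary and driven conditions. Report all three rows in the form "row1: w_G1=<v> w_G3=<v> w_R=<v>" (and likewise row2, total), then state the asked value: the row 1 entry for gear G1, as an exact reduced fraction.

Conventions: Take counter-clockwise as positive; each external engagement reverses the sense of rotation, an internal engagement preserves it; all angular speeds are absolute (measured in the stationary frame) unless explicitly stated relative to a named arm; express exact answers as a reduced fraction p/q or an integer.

topology: planetary set — G1 15T / G2 13T / G3 41T, arm = carrier (Willis)
row 1: whole set turns with the arm by x
superposition row 2 [arm held]: sun y, ring −(15/41)·y, arm 0
boundary: total ω_sun = x + y = 0 and total ω_ring = x − (15/41)·y = 1  ⇒  y = -41/56, x = 41/56
row 2 ring = −(15/41)·(-41/56) = 15/56
totals (row 1 + row 2): sun 41/56 + (-41/56) = 0, ring 41/56 + 15/56 = 1, arm 41/56 + 0 = 41/56
asked cell (row1, sun) = 41/56

row1: w_G1=41/56 w_G3=41/56 w_R=41/56
row2: w_G1=-41/56 w_G3=15/56 w_R=0
total: w_G1=0 w_G3=1 w_R=41/56
asked value: 41/56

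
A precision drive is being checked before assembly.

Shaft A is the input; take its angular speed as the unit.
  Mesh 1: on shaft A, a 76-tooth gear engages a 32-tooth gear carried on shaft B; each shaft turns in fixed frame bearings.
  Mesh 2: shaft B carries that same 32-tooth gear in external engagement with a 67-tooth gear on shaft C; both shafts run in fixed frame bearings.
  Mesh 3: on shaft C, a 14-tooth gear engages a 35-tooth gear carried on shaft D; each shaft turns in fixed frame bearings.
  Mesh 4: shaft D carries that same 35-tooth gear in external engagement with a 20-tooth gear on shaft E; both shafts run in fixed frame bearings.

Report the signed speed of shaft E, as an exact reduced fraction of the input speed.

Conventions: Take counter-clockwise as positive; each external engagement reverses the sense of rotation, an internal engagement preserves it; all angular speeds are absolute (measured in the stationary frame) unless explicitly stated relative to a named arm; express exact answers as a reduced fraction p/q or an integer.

4-mesh fixed-axis compound train (all bearings frame-fixed)
mesh 1 [76T→32T]: |ω|/ω_in = 1×76/32 = 19/8, sense flips to −
mesh 2 [32T→67T]: |ω|/ω_in = (19/8)×32/67 = 76/67, sense flips to +
mesh 3 [14T→35T]: |ω|/ω_in = (76/67)×14/35 = 152/335, sense flips to −
mesh 4 [35T→20T]: |ω|/ω_in = (152/335)×35/20 = 266/335, sense flips to +
signed output speed (× input speed) = 266/335

266/335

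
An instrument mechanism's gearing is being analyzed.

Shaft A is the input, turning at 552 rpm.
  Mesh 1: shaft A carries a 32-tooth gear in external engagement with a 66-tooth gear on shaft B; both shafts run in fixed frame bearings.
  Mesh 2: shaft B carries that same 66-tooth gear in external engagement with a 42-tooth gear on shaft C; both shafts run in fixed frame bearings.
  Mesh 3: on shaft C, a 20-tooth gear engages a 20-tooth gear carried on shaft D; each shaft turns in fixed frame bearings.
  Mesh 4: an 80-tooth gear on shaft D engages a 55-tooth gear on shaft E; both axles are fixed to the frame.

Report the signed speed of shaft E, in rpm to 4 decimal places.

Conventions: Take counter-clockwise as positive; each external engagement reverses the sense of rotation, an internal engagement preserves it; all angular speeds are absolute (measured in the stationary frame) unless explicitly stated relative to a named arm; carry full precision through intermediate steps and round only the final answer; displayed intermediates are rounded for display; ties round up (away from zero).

recognized (5 fixed axles, 4 meshes): fixed-axis compound train
mesh 1 [32T→66T]: ω = 552.0000×32/66 = 267.6364 rpm, sense flips to −
mesh 2 [66T→42T]: ω = 267.6364×66/42 = 420.5714 rpm, sense flips to +
mesh 3 [20T→20T]: ω = 420.5714×20/20 = 420.5714 rpm, sense flips to −
mesh 4 [80T→55T]: ω = 420.5714×80/55 = 611.7403 rpm, sense flips to +
signed output speed = +611.7403 rpm

+611.7403 rpm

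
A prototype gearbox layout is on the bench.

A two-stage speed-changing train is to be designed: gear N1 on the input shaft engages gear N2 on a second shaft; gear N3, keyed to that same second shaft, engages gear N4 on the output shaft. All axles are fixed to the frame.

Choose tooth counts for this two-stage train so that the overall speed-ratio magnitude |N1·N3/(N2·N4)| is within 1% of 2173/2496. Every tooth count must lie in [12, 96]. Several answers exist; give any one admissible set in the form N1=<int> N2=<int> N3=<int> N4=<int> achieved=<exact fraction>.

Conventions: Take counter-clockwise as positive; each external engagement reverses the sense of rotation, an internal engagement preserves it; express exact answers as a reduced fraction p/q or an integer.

N1=41 N2=26 N3=53 N4=96 achieved=2173/2496

class = fixed-axis compound train [2-stage, 2173/2496 wanted]
target = 2173/2496 in lowest terms: an exact hit needs N1·N3 = k·2173 and N2·N4 = k·2496 for one integer k, every count in [12, 96]; additionally prefer no 1:1 stage (N1 ≠ N2, N3 ≠ N4)
k = 1: N1·N3 = 2173 = 41·53, N2·N4 = 2496 = 26·96
achieved = 41·53/(26·96) = 2173/2496; |achieved − target| = 0 ≤ 2173/249600 ✓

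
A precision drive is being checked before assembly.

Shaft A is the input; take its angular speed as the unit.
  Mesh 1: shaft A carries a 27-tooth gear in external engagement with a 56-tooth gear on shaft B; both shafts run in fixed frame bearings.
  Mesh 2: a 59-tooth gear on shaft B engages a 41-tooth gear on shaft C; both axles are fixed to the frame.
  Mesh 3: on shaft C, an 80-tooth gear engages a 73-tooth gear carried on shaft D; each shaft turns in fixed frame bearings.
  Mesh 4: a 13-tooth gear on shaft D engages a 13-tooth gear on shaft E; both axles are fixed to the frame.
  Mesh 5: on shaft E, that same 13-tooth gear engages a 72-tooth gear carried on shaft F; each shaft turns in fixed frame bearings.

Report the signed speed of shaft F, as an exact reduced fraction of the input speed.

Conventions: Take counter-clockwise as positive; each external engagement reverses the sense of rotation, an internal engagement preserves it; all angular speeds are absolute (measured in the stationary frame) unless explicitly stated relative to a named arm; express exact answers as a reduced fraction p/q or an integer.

-11505/83804

5-mesh fixed-axis compound train (all bearings frame-fixed)
mesh 1 [27T→56T]: |ω|/ω_in = 1×27/56 = 27/56, sense flips to −
mesh 2 [59T→41T]: |ω|/ω_in = (27/56)×59/41 = 1593/2296, sense flips to +
mesh 3 [80T→73T]: |ω|/ω_in = (1593/2296)×80/73 = 15930/20951, sense flips to −
mesh 4 [13T→13T]: |ω|/ω_in = (15930/20951)×13/13 = 15930/20951, sense flips to +
mesh 5 [13T→72T]: |ω|/ω_in = (15930/20951)×13/72 = 11505/83804, sense flips to −
signed output speed (× input speed) = -11505/83804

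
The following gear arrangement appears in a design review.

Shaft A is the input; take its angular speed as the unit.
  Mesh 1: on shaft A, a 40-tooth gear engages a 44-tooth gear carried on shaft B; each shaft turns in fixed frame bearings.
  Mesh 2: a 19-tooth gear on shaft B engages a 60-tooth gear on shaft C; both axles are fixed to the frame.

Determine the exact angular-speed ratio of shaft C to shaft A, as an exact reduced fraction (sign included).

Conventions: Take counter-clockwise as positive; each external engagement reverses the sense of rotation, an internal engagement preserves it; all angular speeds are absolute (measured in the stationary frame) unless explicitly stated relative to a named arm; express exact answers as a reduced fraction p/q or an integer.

class = fixed-axis compound train [2 meshes; 2 ratios multiply, 2 sense flips]
mesh 1 [40T→44T]: running ratio 10/11, sense −
mesh 2 [19T→60T]: running ratio 19/66, sense +
ω_out/ω_in = 19/66

19/66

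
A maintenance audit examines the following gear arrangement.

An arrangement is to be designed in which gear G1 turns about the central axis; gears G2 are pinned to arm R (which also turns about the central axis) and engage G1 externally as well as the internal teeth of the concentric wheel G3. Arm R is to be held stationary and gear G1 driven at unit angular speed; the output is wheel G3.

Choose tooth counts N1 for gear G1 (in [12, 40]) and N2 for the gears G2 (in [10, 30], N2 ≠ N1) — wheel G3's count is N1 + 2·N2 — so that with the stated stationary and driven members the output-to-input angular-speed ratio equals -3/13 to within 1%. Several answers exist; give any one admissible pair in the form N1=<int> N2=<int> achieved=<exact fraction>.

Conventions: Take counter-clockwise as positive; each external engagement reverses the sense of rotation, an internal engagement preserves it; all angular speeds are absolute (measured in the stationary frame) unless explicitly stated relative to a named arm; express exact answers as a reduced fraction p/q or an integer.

design class (target -3/13): planetary set
Willis with ω_arm = 0: ω_ring/ω_sun = −N1/N3; set equal to -3/13  ⇒  N3/N1 = −1/(-3/13) = 13/3
N3 = N1 + 2·N2  ⇒  N2/N1 = (N3/N1 − 1)/2 = (13/3 − 1)/2 = 5/3
smallest multiple with N1 ≥ 12 and N2 ≥ 10: k = 4  ⇒  N1 = 4·3 = 12, N2 = 4·5 = 20 (N1 ≤ 40, N2 ≤ 30, N2 ≠ N1 ✓), N3 = 12 + 2·20 = 52
check: −N1/N3 with N1 = 12, N3 = 52 gives -3/13; |achieved − target| = 0 ≤ 3/1300 ✓

N1=12 N2=20 achieved=-3/13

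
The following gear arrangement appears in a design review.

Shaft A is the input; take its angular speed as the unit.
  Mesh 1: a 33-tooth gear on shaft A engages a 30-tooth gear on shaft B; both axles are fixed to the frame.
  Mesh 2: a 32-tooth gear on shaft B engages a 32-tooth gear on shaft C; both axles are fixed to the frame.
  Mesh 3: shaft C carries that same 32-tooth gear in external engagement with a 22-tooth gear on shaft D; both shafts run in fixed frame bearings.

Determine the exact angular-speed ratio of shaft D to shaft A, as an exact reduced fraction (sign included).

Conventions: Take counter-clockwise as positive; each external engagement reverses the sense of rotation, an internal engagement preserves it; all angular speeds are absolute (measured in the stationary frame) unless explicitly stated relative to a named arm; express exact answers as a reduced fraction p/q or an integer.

class = fixed-axis compound train [3 meshes; 3 ratios multiply, 3 sense flips]
mesh 1 [33T→30T]: running ratio 11/10, sense −
mesh 2 [32T→32T]: running ratio 11/10, sense +
mesh 3 [32T→22T]: running ratio 8/5, sense −
ω_out/ω_in = -8/5

-8/5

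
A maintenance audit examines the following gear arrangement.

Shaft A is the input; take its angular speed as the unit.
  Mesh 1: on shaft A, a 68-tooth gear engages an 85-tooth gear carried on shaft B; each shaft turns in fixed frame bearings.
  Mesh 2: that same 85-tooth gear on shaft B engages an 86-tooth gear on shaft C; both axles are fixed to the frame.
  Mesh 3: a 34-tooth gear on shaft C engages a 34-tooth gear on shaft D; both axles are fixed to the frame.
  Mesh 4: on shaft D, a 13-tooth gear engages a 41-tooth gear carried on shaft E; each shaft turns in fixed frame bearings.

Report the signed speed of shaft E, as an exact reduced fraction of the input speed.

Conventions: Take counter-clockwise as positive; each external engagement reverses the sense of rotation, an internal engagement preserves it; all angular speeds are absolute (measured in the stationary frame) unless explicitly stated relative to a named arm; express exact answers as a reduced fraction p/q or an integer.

442/1763

4-mesh fixed-axis compound train (all bearings frame-fixed)
mesh 1 [68T→85T]: |ω|/ω_in = 1×68/85 = 4/5, sense flips to −
mesh 2 [85T→86T]: |ω|/ω_in = (4/5)×85/86 = 34/43, sense flips to +
mesh 3 [34T→34T]: |ω|/ω_in = (34/43)×34/34 = 34/43, sense flips to −
mesh 4 [13T→41T]: |ω|/ω_in = (34/43)×13/41 = 442/1763, sense flips to +
signed output speed (× input speed) = 442/1763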